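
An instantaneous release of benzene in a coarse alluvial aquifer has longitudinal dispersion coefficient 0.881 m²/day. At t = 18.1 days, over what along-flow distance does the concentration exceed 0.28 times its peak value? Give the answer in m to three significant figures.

18.0 m

The plume is Gaussian with σ = √(2Dt) = √(2 × 0.881 × 18.1) = 5.647 m.
C/C_peak = exp(−Δx²/(2σ²)) = 0.28 ⇒ Δx = σ·√(−2 ln 0.28) = 5.647 × 1.596 = 9.013 m.
Width = 2Δx = 18.0 m.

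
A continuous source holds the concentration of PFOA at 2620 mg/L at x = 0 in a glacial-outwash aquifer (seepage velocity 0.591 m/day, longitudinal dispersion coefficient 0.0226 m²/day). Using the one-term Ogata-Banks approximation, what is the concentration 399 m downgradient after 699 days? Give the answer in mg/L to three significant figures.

For a continuous step input, C/C₀ ≈ ½·erfc((x−vt)/(2√(Dt))).
vt = 0.591 × 699 = 413.109 m and 2√(Dt) = 2√(0.0226 × 699) = 7.949 m.
Argument (x−vt)/(2√(Dt)) = (399 − 413.109)/7.949 = -1.775; ½·erfc(-1.775) = 0.9940.
C = 2620 × 0.9940 = 2600 mg/L.

2600 mg/L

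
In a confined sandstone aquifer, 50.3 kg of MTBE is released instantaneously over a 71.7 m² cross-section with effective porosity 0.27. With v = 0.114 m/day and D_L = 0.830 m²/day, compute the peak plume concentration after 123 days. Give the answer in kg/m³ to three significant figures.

0.0725 kg/m³

The peak of an instantaneous 1D plume sits at x = vt; there the Gaussian factor is 1 and C_max = M/(n_e·A·√(4πDt)), where n_e·A is the pore area the mass is dissolved in.
√(4πDt) = √(4π × 0.830 × 123) = 35.82 m, so C_max = 50.3/(0.27 × 71.7 × 35.82) = 0.0725 kg/m³.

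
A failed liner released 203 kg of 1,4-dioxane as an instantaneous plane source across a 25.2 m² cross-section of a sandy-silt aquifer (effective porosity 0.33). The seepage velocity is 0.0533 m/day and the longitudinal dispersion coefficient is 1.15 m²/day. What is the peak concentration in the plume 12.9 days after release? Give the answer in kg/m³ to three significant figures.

The peak of an instantaneous 1D plume sits at x = vt; there the Gaussian factor is 1 and C_max = M/(n_e·A·√(4πDt)), where n_e·A is the pore area the mass is dissolved in.
√(4πDt) = √(4π × 1.15 × 12.9) = 13.65 m, so C_max = 203/(0.33 × 25.2 × 13.65) = 1.79 kg/m³.

1.79 kg/m³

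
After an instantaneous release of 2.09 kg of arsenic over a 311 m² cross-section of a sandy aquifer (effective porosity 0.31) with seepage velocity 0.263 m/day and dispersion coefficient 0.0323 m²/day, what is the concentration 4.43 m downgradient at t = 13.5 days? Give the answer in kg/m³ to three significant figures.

For an instantaneous plane source, C(x,t) = M/(n_e·A·√(4πDt)) · exp(−(x−vt)²/(4Dt)), with n_e·A the pore (flow) area.
Plume center vt = 0.263 × 13.5 = 3.5505 m, so the well at 4.43 m is 0.8795 m downgradient of the peak.
√(4πDt) = 2.341 m, giving peak height M/(n_e·A·√(4πDt)) = 2.09/(0.31 × 311 × 2.341) = 0.009260 kg/m³.
(x−vt)²/(4Dt) = (0.8795)²/(4 × 0.0323 × 13.5) = 0.4435; exp(−0.4435) = 0.6418.
C = 0.009260 × 0.6418 = 0.00594 kg/m³.

0.00594 kg/m³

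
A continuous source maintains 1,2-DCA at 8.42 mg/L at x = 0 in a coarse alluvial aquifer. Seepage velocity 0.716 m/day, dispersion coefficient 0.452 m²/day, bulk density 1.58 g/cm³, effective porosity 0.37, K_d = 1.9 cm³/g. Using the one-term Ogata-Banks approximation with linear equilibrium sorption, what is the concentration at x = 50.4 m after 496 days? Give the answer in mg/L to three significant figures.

Retardation factor R = 1 + ρ_b·K_d/n = 1 + 1.58 × 1.9/0.37 = 9.114.
Sorption retards both mechanisms: v_R = v/R = 0.07856 m/day, D_R = D/R = 0.04959 m²/day.
v_R·t = 0.07856 × 496 = 38.96576 m; 2√(D_R t) = 9.919 m; argument = (50.4 − 38.96576)/9.919 = 1.153.
C = C₀ × ½·erfc(1.153) = 8.42 × 0.05149 = 0.434 mg/L.

0.434 mg/L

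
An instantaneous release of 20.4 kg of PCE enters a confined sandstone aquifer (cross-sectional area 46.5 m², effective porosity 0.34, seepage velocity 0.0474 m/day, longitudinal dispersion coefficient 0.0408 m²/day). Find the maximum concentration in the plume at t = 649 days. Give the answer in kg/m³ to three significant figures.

0.0707 kg/m³

The peak of an instantaneous 1D plume sits at x = vt; there the Gaussian factor is 1 and C_max = M/(n_e·A·√(4πDt)), where n_e·A is the pore area the mass is dissolved in.
√(4πDt) = √(4π × 0.0408 × 649) = 18.24 m, so C_max = 20.4/(0.34 × 46.5 × 18.24) = 0.0707 kg/m³.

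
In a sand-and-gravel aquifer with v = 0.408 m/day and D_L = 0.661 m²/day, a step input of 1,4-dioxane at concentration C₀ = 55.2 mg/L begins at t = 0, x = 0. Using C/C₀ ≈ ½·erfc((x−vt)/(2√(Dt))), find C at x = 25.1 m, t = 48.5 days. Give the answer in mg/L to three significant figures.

For a continuous step input, C/C₀ ≈ ½·erfc((x−vt)/(2√(Dt))).
vt = 0.408 × 48.5 = 19.788 m and 2√(Dt) = 2√(0.661 × 48.5) = 11.32 m.
Argument (x−vt)/(2√(Dt)) = (25.1 − 19.788)/11.32 = 0.4693; ½·erfc(0.4693) = 0.2534.
C = 55.2 × 0.2534 = 14.0 mg/L.

14.0 mg/L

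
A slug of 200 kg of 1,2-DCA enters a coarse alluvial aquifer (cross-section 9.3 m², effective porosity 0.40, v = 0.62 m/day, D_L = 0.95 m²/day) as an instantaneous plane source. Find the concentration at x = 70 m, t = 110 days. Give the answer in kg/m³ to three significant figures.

1.47 kg/m³

For an instantaneous plane source, C(x,t) = M/(n_e·A·√(4πDt)) · exp(−(x−vt)²/(4Dt)), with n_e·A the pore (flow) area.
Plume center vt = 0.62 × 110 = 68.2 m, so the well at 70 m is 1.8 m downgradient of the peak.
√(4πDt) = 36.24 m, giving peak height M/(n_e·A·√(4πDt)) = 200/(0.40 × 9.3 × 36.24) = 1.484 kg/m³.
(x−vt)²/(4Dt) = (1.8)²/(4 × 0.95 × 110) = 0.007751; exp(−0.007751) = 0.9923.
C = 1.484 × 0.9923 = 1.47 kg/m³.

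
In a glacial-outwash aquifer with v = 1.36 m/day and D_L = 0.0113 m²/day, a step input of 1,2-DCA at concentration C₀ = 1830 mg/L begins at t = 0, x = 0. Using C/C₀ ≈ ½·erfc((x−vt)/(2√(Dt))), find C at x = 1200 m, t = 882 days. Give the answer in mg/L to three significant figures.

For a continuous step input, C/C₀ ≈ ½·erfc((x−vt)/(2√(Dt))).
vt = 1.36 × 882 = 1199.52 m and 2√(Dt) = 2√(0.0113 × 882) = 6.314 m.
Argument (x−vt)/(2√(Dt)) = (1200 − 1199.52)/6.314 = 0.07602; ½·erfc(0.07602) = 0.4572.
C = 1830 × 0.4572 = 837 mg/L.

837 mg/L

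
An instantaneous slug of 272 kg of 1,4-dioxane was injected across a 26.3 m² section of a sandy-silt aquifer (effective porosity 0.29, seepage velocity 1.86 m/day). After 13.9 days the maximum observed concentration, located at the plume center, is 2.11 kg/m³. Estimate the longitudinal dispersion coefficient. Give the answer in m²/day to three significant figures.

At the plume center C_max = M/(n_e·A·√(4πDt)), so D = M²/(4πt·(n_e·A·C_max)²).
n_e·A·C_max = 0.29 × 26.3 × 2.11 = 16.09 kg/m.
D = 272²/(4π × 13.9 × 16.09²) = 1.64 m²/day.

1.64 m²/day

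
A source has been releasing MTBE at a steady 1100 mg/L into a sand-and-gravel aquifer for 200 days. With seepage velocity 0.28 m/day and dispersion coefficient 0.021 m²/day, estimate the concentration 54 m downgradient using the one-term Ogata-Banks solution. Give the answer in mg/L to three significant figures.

830 mg/L

For a continuous step input, C/C₀ ≈ ½·erfc((x−vt)/(2√(Dt))).
vt = 0.28 × 200 = 56 m and 2√(Dt) = 2√(0.021 × 200) = 4.099 m.
Argument (x−vt)/(2√(Dt)) = (54 − 56)/4.099 = -0.4879; ½·erfc(-0.4879) = 0.7549.
C = 1100 × 0.7549 = 830 mg/L.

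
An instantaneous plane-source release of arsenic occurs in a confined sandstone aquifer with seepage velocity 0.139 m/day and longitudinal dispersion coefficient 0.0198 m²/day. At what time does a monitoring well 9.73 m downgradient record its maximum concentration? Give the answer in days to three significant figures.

69.0 days

For the 1D instantaneous-source solution, setting ∂C/∂t = 0 at fixed x gives v²t² + 2Dt − x² = 0, so t = (√(D² + v²x²) − D)/v².
√(D² + v²x²) = √(0.0198² + 0.139² × 9.73²) = 1.353; v² = 0.019321.
t = (1.353 − 0.0198)/0.019321 = 69.0 days (vs. the pure-advection estimate x/v = 70.0 d).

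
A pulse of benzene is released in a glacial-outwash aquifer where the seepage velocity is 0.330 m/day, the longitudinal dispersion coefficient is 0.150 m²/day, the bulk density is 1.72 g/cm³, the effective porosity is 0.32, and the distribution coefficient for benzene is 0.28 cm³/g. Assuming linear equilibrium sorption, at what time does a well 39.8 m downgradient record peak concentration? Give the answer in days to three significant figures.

299 days

Retardation factor R = 1 + ρ_b·K_d/n = 1 + 1.72 × 0.28/0.32 = 2.505.
Sorption retards both mechanisms: v_R = v/R = 0.1317 m/day, D_R = D/R = 0.05988 m²/day.
Peak time from v_R²t² + 2D_R t − x² = 0: t = (√(D_R² + v_R²x²) − D_R)/v_R².
√(D_R² + v_R²x²) = √(0.05988² + 0.1317² × 39.8²) = 5.242; v_R² = 0.01734.
t = (5.242 − 0.05988)/0.01734 = 299 days.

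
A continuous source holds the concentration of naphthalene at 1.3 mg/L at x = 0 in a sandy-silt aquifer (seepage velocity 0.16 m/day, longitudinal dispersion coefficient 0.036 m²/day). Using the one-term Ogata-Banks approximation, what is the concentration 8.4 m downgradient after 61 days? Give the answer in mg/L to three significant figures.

0.964 mg/L

For a continuous step input, C/C₀ ≈ ½·erfc((x−vt)/(2√(Dt))).
vt = 0.16 × 61 = 9.76 m and 2√(Dt) = 2√(0.036 × 61) = 2.964 m.
Argument (x−vt)/(2√(Dt)) = (8.4 − 9.76)/2.964 = -0.4588; ½·erfc(-0.4588) = 0.7418.
C = 1.3 × 0.7418 = 0.964 mg/L.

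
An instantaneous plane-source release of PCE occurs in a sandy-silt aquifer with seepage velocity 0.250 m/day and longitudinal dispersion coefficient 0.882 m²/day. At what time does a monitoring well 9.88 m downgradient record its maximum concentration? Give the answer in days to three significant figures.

27.9 days

For the 1D instantaneous-source solution, setting ∂C/∂t = 0 at fixed x gives v²t² + 2Dt − x² = 0, so t = (√(D² + v²x²) − D)/v².
√(D² + v²x²) = √(0.882² + 0.250² × 9.88²) = 2.623; v² = 0.0625.
t = (2.623 − 0.882)/0.0625 = 27.9 days (vs. the pure-advection estimate x/v = 39.5 d).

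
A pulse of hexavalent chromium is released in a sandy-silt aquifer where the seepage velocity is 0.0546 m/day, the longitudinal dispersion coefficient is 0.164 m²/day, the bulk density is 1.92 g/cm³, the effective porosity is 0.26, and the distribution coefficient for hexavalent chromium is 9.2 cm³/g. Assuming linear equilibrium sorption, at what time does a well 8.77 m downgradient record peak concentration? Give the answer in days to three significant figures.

Retardation factor R = 1 + ρ_b·K_d/n = 1 + 1.92 × 9.2/0.26 = 68.94.
Sorption retards both mechanisms: v_R = v/R = 0.0007920 m/day, D_R = D/R = 0.002379 m²/day.
Peak time from v_R²t² + 2D_R t − x² = 0: t = (√(D_R² + v_R²x²) − D_R)/v_R².
√(D_R² + v_R²x²) = √(0.002379² + 0.0007920² × 8.77²) = 0.007342; v_R² = 6.273e-07.
t = (0.007342 − 0.002379)/6.273e-07 = 7910 days.

7910 days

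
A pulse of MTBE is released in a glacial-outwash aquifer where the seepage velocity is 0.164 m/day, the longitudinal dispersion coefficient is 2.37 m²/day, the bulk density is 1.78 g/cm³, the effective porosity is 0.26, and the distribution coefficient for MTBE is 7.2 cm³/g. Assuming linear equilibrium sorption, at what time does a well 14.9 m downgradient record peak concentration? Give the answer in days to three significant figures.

Retardation factor R = 1 + ρ_b·K_d/n = 1 + 1.78 × 7.2/0.26 = 50.29.
Sorption retards both mechanisms: v_R = v/R = 0.003261 m/day, D_R = D/R = 0.04713 m²/day.
Peak time from v_R²t² + 2D_R t − x² = 0: t = (√(D_R² + v_R²x²) − D_R)/v_R².
√(D_R² + v_R²x²) = √(0.04713² + 0.003261² × 14.9²) = 0.06769; v_R² = 1.063e-05.
t = (0.06769 − 0.04713)/1.063e-05 = 1930 days.

1930 days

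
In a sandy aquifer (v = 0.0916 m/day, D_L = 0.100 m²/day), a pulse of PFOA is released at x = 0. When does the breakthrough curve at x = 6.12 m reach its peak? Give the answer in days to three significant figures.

For the 1D instantaneous-source solution, setting ∂C/∂t = 0 at fixed x gives v²t² + 2Dt − x² = 0, so t = (√(D² + v²x²) − D)/v².
√(D² + v²x²) = √(0.100² + 0.0916² × 6.12²) = 0.5694; v² = 0.00839056.
t = (0.5694 − 0.100)/0.00839056 = 55.9 days (vs. the pure-advection estimate x/v = 66.8 d).

55.9 days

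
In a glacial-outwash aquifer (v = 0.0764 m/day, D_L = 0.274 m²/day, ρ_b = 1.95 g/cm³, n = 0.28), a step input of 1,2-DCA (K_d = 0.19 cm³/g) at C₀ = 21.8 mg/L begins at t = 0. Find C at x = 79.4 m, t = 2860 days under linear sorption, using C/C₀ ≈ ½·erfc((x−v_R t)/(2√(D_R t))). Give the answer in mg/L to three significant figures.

Retardation factor R = 1 + ρ_b·K_d/n = 1 + 1.95 × 0.19/0.28 = 2.323.
Sorption retards both mechanisms: v_R = v/R = 0.03289 m/day, D_R = D/R = 0.1180 m²/day.
v_R·t = 0.03289 × 2860 = 94.0654 m; 2√(D_R t) = 36.74 m; argument = (79.4 − 94.0654)/36.74 = -0.3992.
C = C₀ × ½·erfc(-0.3992) = 21.8 × 0.7138 = 15.6 mg/L.

15.6 mg/L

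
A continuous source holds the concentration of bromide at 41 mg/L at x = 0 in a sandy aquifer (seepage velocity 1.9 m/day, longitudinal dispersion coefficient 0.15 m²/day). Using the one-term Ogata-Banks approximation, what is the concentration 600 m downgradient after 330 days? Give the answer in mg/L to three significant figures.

For a continuous step input, C/C₀ ≈ ½·erfc((x−vt)/(2√(Dt))).
vt = 1.9 × 330 = 627 m and 2√(Dt) = 2√(0.15 × 330) = 14.07 m.
Argument (x−vt)/(2√(Dt)) = (600 − 627)/14.07 = -1.919; ½·erfc(-1.919) = 0.9967.
C = 41 × 0.9967 = 40.9 mg/L.

40.9 mg/L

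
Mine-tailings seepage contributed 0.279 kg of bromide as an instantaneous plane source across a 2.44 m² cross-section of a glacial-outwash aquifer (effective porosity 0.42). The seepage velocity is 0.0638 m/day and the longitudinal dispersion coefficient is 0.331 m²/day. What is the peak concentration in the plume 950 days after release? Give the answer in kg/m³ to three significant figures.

0.00433 kg/m³

The peak of an instantaneous 1D plume sits at x = vt; there the Gaussian factor is 1 and C_max = M/(n_e·A·√(4πDt)), where n_e·A is the pore area the mass is dissolved in.
√(4πDt) = √(4π × 0.331 × 950) = 62.86 m, so C_max = 0.279/(0.42 × 2.44 × 62.86) = 0.00433 kg/m³.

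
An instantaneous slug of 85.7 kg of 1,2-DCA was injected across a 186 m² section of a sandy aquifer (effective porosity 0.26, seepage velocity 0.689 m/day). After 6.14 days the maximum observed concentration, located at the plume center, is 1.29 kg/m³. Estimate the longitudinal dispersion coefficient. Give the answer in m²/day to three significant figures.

At the plume center C_max = M/(n_e·A·√(4πDt)), so D = M²/(4πt·(n_e·A·C_max)²).
n_e·A·C_max = 0.26 × 186 × 1.29 = 62.38 kg/m.
D = 85.7²/(4π × 6.14 × 62.38²) = 0.0245 m²/day.

0.0245 m²/day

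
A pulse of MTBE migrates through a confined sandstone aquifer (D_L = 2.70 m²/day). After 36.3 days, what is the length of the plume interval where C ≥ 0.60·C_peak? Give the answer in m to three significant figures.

28.3 m

The plume is Gaussian with σ = √(2Dt) = √(2 × 2.70 × 36.3) = 14.00 m.
C/C_peak = exp(−Δx²/(2σ²)) = 0.60 ⇒ Δx = σ·√(−2 ln 0.60) = 14.00 × 1.011 = 14.15 m.
Width = 2Δx = 28.3 m.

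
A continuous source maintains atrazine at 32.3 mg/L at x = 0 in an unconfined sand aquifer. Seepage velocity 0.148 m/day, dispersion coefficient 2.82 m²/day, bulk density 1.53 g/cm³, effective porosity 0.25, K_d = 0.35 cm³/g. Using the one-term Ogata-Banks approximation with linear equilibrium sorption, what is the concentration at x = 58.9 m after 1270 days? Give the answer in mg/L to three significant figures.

16.4 mg/L

Retardation factor R = 1 + ρ_b·K_d/n = 1 + 1.53 × 0.35/0.25 = 3.142.
Sorption retards both mechanisms: v_R = v/R = 0.04710 m/day, D_R = D/R = 0.8975 m²/day.
v_R·t = 0.04710 × 1270 = 59.817 m; 2√(D_R t) = 67.52 m; argument = (58.9 − 59.817)/67.52 = -0.01358.
C = C₀ × ½·erfc(-0.01358) = 32.3 × 0.5077 = 16.4 mg/L.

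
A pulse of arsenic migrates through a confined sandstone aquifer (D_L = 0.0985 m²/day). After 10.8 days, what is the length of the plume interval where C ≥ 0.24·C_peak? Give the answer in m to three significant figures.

The plume is Gaussian with σ = √(2Dt) = √(2 × 0.0985 × 10.8) = 1.459 m.
C/C_peak = exp(−Δx²/(2σ²)) = 0.24 ⇒ Δx = σ·√(−2 ln 0.24) = 1.459 × 1.689 = 2.464 m.
Width = 2Δx = 4.93 m.

4.93 m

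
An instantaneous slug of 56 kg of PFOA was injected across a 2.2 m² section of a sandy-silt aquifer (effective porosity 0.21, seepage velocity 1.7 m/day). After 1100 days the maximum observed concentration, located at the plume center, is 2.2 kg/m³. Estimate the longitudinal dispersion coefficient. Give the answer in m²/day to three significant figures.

0.220 m²/day

At the plume center C_max = M/(n_e·A·√(4πDt)), so D = M²/(4πt·(n_e·A·C_max)²).
n_e·A·C_max = 0.21 × 2.2 × 2.2 = 1.016 kg/m.
D = 56²/(4π × 1100 × 1.016²) = 0.220 m²/day.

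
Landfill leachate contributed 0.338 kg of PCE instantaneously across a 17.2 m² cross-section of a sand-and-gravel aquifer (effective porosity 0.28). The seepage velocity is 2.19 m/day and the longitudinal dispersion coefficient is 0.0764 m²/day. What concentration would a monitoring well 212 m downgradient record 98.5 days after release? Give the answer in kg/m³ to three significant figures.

For an instantaneous plane source, C(x,t) = M/(n_e·A·√(4πDt)) · exp(−(x−vt)²/(4Dt)), with n_e·A the pore (flow) area.
Plume center vt = 2.19 × 98.5 = 215.715 m, so the well at 212 m is 3.715 m upgradient of the peak.
√(4πDt) = 9.725 m, giving peak height M/(n_e·A·√(4πDt)) = 0.338/(0.28 × 17.2 × 9.725) = 0.007217 kg/m³.
(x−vt)²/(4Dt) = (-3.715)²/(4 × 0.0764 × 98.5) = 0.4585; exp(−0.4585) = 0.6322.
C = 0.007217 × 0.6322 = 0.00456 kg/m³.

0.00456 kg/m³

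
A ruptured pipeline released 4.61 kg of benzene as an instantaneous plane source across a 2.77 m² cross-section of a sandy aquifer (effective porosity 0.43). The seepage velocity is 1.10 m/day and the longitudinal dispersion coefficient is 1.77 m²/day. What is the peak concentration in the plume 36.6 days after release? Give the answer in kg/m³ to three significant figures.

The peak of an instantaneous 1D plume sits at x = vt; there the Gaussian factor is 1 and C_max = M/(n_e·A·√(4πDt)), where n_e·A is the pore area the mass is dissolved in.
√(4πDt) = √(4π × 1.77 × 36.6) = 28.53 m, so C_max = 4.61/(0.43 × 2.77 × 28.53) = 0.136 kg/m³.

0.136 kg/m³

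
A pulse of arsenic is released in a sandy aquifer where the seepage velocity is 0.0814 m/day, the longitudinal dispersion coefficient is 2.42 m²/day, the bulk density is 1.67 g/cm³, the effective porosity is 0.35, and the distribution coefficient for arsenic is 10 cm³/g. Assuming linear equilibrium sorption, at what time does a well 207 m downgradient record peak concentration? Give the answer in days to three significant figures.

107000 days

Retardation factor R = 1 + ρ_b·K_d/n = 1 + 1.67 × 10/0.35 = 48.71.
Sorption retards both mechanisms: v_R = v/R = 0.001671 m/day, D_R = D/R = 0.04968 m²/day.
Peak time from v_R²t² + 2D_R t − x² = 0: t = (√(D_R² + v_R²x²) − D_R)/v_R².
√(D_R² + v_R²x²) = √(0.04968² + 0.001671² × 207²) = 0.3494; v_R² = 2.792e-06.
t = (0.3494 − 0.04968)/2.792e-06 = 107000 days.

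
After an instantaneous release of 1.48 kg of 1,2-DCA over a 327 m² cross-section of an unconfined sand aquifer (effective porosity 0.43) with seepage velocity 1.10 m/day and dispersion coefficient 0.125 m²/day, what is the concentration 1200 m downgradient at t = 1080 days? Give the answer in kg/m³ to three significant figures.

For an instantaneous plane source, C(x,t) = M/(n_e·A·√(4πDt)) · exp(−(x−vt)²/(4Dt)), with n_e·A the pore (flow) area.
Plume center vt = 1.10 × 1080 = 1188 m, so the well at 1200 m is 12 m downgradient of the peak.
√(4πDt) = 41.19 m, giving peak height M/(n_e·A·√(4πDt)) = 1.48/(0.43 × 327 × 41.19) = 0.0002555 kg/m³.
(x−vt)²/(4Dt) = (12)²/(4 × 0.125 × 1080) = 0.2667; exp(−0.2667) = 0.7659.
C = 0.0002555 × 0.7659 = 0.000196 kg/m³.

0.000196 kg/m³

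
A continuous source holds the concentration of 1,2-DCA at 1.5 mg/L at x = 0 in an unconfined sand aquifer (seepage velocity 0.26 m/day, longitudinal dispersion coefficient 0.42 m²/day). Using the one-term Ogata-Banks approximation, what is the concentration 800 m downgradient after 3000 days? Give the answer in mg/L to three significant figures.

0.518 mg/L

For a continuous step input, C/C₀ ≈ ½·erfc((x−vt)/(2√(Dt))).
vt = 0.26 × 3000 = 780 m and 2√(Dt) = 2√(0.42 × 3000) = 70.99 m.
Argument (x−vt)/(2√(Dt)) = (800 − 780)/70.99 = 0.2817; ½·erfc(0.2817) = 0.3452.
C = 1.5 × 0.3452 = 0.518 mg/L.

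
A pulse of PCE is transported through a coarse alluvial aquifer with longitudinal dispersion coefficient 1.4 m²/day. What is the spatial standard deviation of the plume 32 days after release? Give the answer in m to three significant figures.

9.47 m

Dispersive spreading gives a Gaussian with σ² = 2Dt; advection only shifts the center.
σ = √(2 × 1.4 × 32) = 9.47 m.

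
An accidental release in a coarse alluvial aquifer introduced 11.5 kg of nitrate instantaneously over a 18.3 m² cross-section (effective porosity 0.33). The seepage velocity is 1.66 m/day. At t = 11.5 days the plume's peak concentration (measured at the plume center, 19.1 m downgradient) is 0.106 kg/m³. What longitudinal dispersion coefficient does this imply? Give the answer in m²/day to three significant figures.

At the plume center C_max = M/(n_e·A·√(4πDt)), so D = M²/(4πt·(n_e·A·C_max)²).
n_e·A·C_max = 0.33 × 18.3 × 0.106 = 0.6401 kg/m.
D = 11.5²/(4π × 11.5 × 0.6401²) = 2.23 m²/day.

2.23 m²/day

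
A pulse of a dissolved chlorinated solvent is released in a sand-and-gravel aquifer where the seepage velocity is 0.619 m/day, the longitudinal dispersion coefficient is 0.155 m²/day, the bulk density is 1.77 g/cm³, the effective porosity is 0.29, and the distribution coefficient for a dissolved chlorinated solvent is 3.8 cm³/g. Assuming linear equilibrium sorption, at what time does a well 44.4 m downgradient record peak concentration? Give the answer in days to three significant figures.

1730 days

Retardation factor R = 1 + ρ_b·K_d/n = 1 + 1.77 × 3.8/0.29 = 24.19.
Sorption retards both mechanisms: v_R = v/R = 0.02559 m/day, D_R = D/R = 0.006408 m²/day.
Peak time from v_R²t² + 2D_R t − x² = 0: t = (√(D_R² + v_R²x²) − D_R)/v_R².
√(D_R² + v_R²x²) = √(0.006408² + 0.02559² × 44.4²) = 1.136; v_R² = 0.0006548.
t = (1.136 − 0.006408)/0.0006548 = 1730 days.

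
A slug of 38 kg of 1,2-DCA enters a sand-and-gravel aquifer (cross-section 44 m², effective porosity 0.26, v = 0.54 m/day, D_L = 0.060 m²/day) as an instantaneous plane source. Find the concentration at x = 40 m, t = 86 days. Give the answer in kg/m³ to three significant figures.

For an instantaneous plane source, C(x,t) = M/(n_e·A·√(4πDt)) · exp(−(x−vt)²/(4Dt)), with n_e·A the pore (flow) area.
Plume center vt = 0.54 × 86 = 46.44 m, so the well at 40 m is 6.44 m upgradient of the peak.
√(4πDt) = 8.052 m, giving peak height M/(n_e·A·√(4πDt)) = 38/(0.26 × 44 × 8.052) = 0.4125 kg/m³.
(x−vt)²/(4Dt) = (-6.44)²/(4 × 0.060 × 86) = 2.009; exp(−2.009) = 0.1341.
C = 0.4125 × 0.1341 = 0.0553 kg/m³.

0.0553 kg/m³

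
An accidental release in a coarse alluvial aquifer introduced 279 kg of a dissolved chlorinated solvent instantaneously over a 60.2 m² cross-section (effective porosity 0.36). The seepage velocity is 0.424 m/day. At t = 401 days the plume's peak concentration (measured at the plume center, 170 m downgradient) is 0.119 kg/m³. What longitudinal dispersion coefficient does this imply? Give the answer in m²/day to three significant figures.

2.32 m²/day

At the plume center C_max = M/(n_e·A·√(4πDt)), so D = M²/(4πt·(n_e·A·C_max)²).
n_e·A·C_max = 0.36 × 60.2 × 0.119 = 2.579 kg/m.
D = 279²/(4π × 401 × 2.579²) = 2.32 m²/day.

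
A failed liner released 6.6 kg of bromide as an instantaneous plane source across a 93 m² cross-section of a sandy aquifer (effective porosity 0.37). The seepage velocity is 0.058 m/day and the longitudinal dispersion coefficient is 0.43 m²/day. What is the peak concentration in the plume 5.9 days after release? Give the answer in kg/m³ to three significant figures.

The peak of an instantaneous 1D plume sits at x = vt; there the Gaussian factor is 1 and C_max = M/(n_e·A·√(4πDt)), where n_e·A is the pore area the mass is dissolved in.
√(4πDt) = √(4π × 0.43 × 5.9) = 5.646 m, so C_max = 6.6/(0.37 × 93 × 5.646) = 0.0340 kg/m³.

0.0340 kg/m³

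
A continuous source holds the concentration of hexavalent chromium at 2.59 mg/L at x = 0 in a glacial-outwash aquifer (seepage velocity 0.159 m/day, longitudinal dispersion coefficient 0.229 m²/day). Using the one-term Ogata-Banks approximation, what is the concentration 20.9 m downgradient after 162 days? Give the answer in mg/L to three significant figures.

1.85 mg/L

For a continuous step input, C/C₀ ≈ ½·erfc((x−vt)/(2√(Dt))).
vt = 0.159 × 162 = 25.758 m and 2√(Dt) = 2√(0.229 × 162) = 12.18 m.
Argument (x−vt)/(2√(Dt)) = (20.9 − 25.758)/12.18 = -0.3989; ½·erfc(-0.3989) = 0.7137.
C = 2.59 × 0.7137 = 1.85 mg/L.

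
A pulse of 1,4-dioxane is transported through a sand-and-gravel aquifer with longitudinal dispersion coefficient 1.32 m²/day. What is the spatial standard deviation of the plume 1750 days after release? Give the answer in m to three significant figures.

Dispersive spreading gives a Gaussian with σ² = 2Dt; advection only shifts the center.
σ = √(2 × 1.32 × 1750) = 68.0 m.

68.0 m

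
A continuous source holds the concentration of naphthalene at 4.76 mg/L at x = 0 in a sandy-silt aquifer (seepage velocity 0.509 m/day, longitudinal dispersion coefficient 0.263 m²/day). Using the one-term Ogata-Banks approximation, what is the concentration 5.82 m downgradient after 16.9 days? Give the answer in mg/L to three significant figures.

For a continuous step input, C/C₀ ≈ ½·erfc((x−vt)/(2√(Dt))).
vt = 0.509 × 16.9 = 8.6021 m and 2√(Dt) = 2√(0.263 × 16.9) = 4.216 m.
Argument (x−vt)/(2√(Dt)) = (5.82 − 8.6021)/4.216 = -0.6599; ½·erfc(-0.6599) = 0.8247.
C = 4.76 × 0.8247 = 3.93 mg/L.

3.93 mg/L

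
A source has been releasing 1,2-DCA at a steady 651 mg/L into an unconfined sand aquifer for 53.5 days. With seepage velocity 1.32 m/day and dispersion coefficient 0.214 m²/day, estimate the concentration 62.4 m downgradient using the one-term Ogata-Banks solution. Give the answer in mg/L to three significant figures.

For a continuous step input, C/C₀ ≈ ½·erfc((x−vt)/(2√(Dt))).
vt = 1.32 × 53.5 = 70.62 m and 2√(Dt) = 2√(0.214 × 53.5) = 6.767 m.
Argument (x−vt)/(2√(Dt)) = (62.4 − 70.62)/6.767 = -1.215; ½·erfc(-1.215) = 0.9571.
C = 651 × 0.9571 = 623 mg/L.

623 mg/L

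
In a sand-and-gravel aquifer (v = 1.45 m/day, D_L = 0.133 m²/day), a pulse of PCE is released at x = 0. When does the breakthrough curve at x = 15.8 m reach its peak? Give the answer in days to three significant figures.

10.8 days

For the 1D instantaneous-source solution, setting ∂C/∂t = 0 at fixed x gives v²t² + 2Dt − x² = 0, so t = (√(D² + v²x²) − D)/v².
√(D² + v²x²) = √(0.133² + 1.45² × 15.8²) = 22.91; v² = 2.1025.
t = (22.91 − 0.133)/2.1025 = 10.8 days (vs. the pure-advection estimate x/v = 10.9 d).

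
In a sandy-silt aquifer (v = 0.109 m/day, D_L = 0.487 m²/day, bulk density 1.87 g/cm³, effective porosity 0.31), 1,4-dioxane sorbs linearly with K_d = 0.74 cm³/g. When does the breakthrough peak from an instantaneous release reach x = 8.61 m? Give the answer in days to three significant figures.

Retardation factor R = 1 + ρ_b·K_d/n = 1 + 1.87 × 0.74/0.31 = 5.464.
Sorption retards both mechanisms: v_R = v/R = 0.01995 m/day, D_R = D/R = 0.08913 m²/day.
Peak time from v_R²t² + 2D_R t − x² = 0: t = (√(D_R² + v_R²x²) − D_R)/v_R².
√(D_R² + v_R²x²) = √(0.08913² + 0.01995² × 8.61²) = 0.1935; v_R² = 0.0003980.
t = (0.1935 − 0.08913)/0.0003980 = 262 days.

262 days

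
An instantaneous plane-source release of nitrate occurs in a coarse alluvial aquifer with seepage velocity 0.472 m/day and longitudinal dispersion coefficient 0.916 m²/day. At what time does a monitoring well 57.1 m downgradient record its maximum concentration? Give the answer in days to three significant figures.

For the 1D instantaneous-source solution, setting ∂C/∂t = 0 at fixed x gives v²t² + 2Dt − x² = 0, so t = (√(D² + v²x²) − D)/v².
√(D² + v²x²) = √(0.916² + 0.472² × 57.1²) = 26.97; v² = 0.222784.
t = (26.97 − 0.916)/0.222784 = 117 days (vs. the pure-advection estimate x/v = 121 d).

117 days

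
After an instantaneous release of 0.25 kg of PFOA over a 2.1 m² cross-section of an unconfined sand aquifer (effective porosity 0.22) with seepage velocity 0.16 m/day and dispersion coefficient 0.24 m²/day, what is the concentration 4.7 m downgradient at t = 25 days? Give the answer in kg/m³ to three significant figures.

For an instantaneous plane source, C(x,t) = M/(n_e·A·√(4πDt)) · exp(−(x−vt)²/(4Dt)), with n_e·A the pore (flow) area.
Plume center vt = 0.16 × 25 = 4 m, so the well at 4.7 m is 0.7 m downgradient of the peak.
√(4πDt) = 8.683 m, giving peak height M/(n_e·A·√(4πDt)) = 0.25/(0.22 × 2.1 × 8.683) = 0.06232 kg/m³.
(x−vt)²/(4Dt) = (0.7)²/(4 × 0.24 × 25) = 0.02042; exp(−0.02042) = 0.9798.
C = 0.06232 × 0.9798 = 0.0611 kg/m³.

0.0611 kg/m³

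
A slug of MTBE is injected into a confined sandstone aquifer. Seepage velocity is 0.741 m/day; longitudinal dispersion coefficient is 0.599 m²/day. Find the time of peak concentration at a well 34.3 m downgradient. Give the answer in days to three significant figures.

45.2 days

For the 1D instantaneous-source solution, setting ∂C/∂t = 0 at fixed x gives v²t² + 2Dt − x² = 0, so t = (√(D² + v²x²) − D)/v².
√(D² + v²x²) = √(0.599² + 0.741² × 34.3²) = 25.42; v² = 0.549081.
t = (25.42 − 0.599)/0.549081 = 45.2 days (vs. the pure-advection estimate x/v = 46.3 d).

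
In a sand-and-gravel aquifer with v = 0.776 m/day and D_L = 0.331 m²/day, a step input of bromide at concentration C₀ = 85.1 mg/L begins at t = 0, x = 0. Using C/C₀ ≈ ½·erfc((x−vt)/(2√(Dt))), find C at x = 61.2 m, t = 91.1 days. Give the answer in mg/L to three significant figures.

For a continuous step input, C/C₀ ≈ ½·erfc((x−vt)/(2√(Dt))).
vt = 0.776 × 91.1 = 70.6936 m and 2√(Dt) = 2√(0.331 × 91.1) = 10.98 m.
Argument (x−vt)/(2√(Dt)) = (61.2 − 70.6936)/10.98 = -0.8646; ½·erfc(-0.8646) = 0.8893.
C = 85.1 × 0.8893 = 75.7 mg/L.

75.7 mg/L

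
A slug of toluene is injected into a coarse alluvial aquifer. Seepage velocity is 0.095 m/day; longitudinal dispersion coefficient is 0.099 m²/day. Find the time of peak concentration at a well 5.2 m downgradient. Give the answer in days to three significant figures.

44.9 days

For the 1D instantaneous-source solution, setting ∂C/∂t = 0 at fixed x gives v²t² + 2Dt − x² = 0, so t = (√(D² + v²x²) − D)/v².
√(D² + v²x²) = √(0.099² + 0.095² × 5.2²) = 0.5038; v² = 0.009025.
t = (0.5038 − 0.099)/0.009025 = 44.9 days (vs. the pure-advection estimate x/v = 54.7 d).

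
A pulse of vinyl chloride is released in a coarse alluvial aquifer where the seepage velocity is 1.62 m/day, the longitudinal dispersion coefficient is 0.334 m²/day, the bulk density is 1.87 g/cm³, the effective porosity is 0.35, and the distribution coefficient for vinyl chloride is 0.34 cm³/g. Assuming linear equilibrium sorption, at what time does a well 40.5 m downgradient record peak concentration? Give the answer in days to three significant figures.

Retardation factor R = 1 + ρ_b·K_d/n = 1 + 1.87 × 0.34/0.35 = 2.817.
Sorption retards both mechanisms: v_R = v/R = 0.5751 m/day, D_R = D/R = 0.1186 m²/day.
Peak time from v_R²t² + 2D_R t − x² = 0: t = (√(D_R² + v_R²x²) − D_R)/v_R².
√(D_R² + v_R²x²) = √(0.1186² + 0.5751² × 40.5²) = 23.29; v_R² = 0.3307.
t = (23.29 − 0.1186)/0.3307 = 70.1 days.

70.1 days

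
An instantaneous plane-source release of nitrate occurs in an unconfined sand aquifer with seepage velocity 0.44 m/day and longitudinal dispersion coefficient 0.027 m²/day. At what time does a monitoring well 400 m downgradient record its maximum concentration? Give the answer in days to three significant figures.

For the 1D instantaneous-source solution, setting ∂C/∂t = 0 at fixed x gives v²t² + 2Dt − x² = 0, so t = (√(D² + v²x²) − D)/v².
√(D² + v²x²) = √(0.027² + 0.44² × 400²) = 176.0; v² = 0.1936.
t = (176.0 − 0.027)/0.1936 = 909 days (vs. the pure-advection estimate x/v = 909 d).

909 days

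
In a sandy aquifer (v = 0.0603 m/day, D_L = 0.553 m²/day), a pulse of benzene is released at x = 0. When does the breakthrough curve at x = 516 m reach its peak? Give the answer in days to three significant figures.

For the 1D instantaneous-source solution, setting ∂C/∂t = 0 at fixed x gives v²t² + 2Dt − x² = 0, so t = (√(D² + v²x²) − D)/v².
√(D² + v²x²) = √(0.553² + 0.0603² × 516²) = 31.12; v² = 0.00363609.
t = (31.12 − 0.553)/0.00363609 = 8410 days (vs. the pure-advection estimate x/v = 8560 d).

8410 days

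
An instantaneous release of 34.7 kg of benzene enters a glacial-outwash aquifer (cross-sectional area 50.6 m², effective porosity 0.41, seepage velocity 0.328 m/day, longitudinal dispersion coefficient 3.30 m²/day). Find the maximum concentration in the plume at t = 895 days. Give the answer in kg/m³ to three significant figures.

The peak of an instantaneous 1D plume sits at x = vt; there the Gaussian factor is 1 and C_max = M/(n_e·A·√(4πDt)), where n_e·A is the pore area the mass is dissolved in.
√(4πDt) = √(4π × 3.30 × 895) = 192.7 m, so C_max = 34.7/(0.41 × 50.6 × 192.7) = 0.00868 kg/m³.

0.00868 kg/m³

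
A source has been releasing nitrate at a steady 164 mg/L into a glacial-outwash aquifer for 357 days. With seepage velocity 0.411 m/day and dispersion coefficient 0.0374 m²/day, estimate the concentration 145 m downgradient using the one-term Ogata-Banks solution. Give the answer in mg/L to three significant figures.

For a continuous step input, C/C₀ ≈ ½·erfc((x−vt)/(2√(Dt))).
vt = 0.411 × 357 = 146.727 m and 2√(Dt) = 2√(0.0374 × 357) = 7.308 m.
Argument (x−vt)/(2√(Dt)) = (145 − 146.727)/7.308 = -0.2363; ½·erfc(-0.2363) = 0.6309.
C = 164 × 0.6309 = 103 mg/L.

103 mg/L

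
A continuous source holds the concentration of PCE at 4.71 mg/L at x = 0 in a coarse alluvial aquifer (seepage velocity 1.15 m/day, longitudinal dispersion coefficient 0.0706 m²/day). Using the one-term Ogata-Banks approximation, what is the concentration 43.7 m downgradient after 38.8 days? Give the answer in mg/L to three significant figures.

3.07 mg/L

For a continuous step input, C/C₀ ≈ ½·erfc((x−vt)/(2√(Dt))).
vt = 1.15 × 38.8 = 44.62 m and 2√(Dt) = 2√(0.0706 × 38.8) = 3.310 m.
Argument (x−vt)/(2√(Dt)) = (43.7 − 44.62)/3.310 = -0.2779; ½·erfc(-0.2779) = 0.6528.
C = 4.71 × 0.6528 = 3.07 mg/L.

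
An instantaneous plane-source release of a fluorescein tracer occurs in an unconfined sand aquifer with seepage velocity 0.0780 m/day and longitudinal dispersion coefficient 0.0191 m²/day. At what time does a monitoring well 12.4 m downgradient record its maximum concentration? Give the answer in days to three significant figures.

For the 1D instantaneous-source solution, setting ∂C/∂t = 0 at fixed x gives v²t² + 2Dt − x² = 0, so t = (√(D² + v²x²) − D)/v².
√(D² + v²x²) = √(0.0191² + 0.0780² × 12.4²) = 0.9674; v² = 0.006084.
t = (0.9674 − 0.0191)/0.006084 = 156 days (vs. the pure-advection estimate x/v = 159 d).

156 days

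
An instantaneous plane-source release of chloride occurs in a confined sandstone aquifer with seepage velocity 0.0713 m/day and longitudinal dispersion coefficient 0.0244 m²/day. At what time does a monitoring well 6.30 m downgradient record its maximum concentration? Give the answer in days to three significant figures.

83.7 days

For the 1D instantaneous-source solution, setting ∂C/∂t = 0 at fixed x gives v²t² + 2Dt − x² = 0, so t = (√(D² + v²x²) − D)/v².
√(D² + v²x²) = √(0.0244² + 0.0713² × 6.30²) = 0.4499; v² = 0.00508369.
t = (0.4499 − 0.0244)/0.00508369 = 83.7 days (vs. the pure-advection estimate x/v = 88.4 d).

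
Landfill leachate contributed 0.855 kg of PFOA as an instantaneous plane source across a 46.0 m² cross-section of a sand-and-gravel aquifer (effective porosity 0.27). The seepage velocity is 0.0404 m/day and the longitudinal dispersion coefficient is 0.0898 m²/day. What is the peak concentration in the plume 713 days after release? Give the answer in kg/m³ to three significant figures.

0.00243 kg/m³

The peak of an instantaneous 1D plume sits at x = vt; there the Gaussian factor is 1 and C_max = M/(n_e·A·√(4πDt)), where n_e·A is the pore area the mass is dissolved in.
√(4πDt) = √(4π × 0.0898 × 713) = 28.37 m, so C_max = 0.855/(0.27 × 46.0 × 28.37) = 0.00243 kg/m³.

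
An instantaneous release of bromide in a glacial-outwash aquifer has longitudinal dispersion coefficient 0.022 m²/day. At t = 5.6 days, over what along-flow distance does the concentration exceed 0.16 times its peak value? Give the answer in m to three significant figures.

The plume is Gaussian with σ = √(2Dt) = √(2 × 0.022 × 5.6) = 0.4964 m.
C/C_peak = exp(−Δx²/(2σ²)) = 0.16 ⇒ Δx = σ·√(−2 ln 0.16) = 0.4964 × 1.914 = 0.9501 m.
Width = 2Δx = 1.90 m.

1.90 m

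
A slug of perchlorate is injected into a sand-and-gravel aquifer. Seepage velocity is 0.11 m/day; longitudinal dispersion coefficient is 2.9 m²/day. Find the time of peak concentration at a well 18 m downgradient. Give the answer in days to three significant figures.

50.5 days

For the 1D instantaneous-source solution, setting ∂C/∂t = 0 at fixed x gives v²t² + 2Dt − x² = 0, so t = (√(D² + v²x²) − D)/v².
√(D² + v²x²) = √(2.9² + 0.11² × 18²) = 3.511; v² = 0.0121.
t = (3.511 − 2.9)/0.0121 = 50.5 days (vs. the pure-advection estimate x/v = 164 d).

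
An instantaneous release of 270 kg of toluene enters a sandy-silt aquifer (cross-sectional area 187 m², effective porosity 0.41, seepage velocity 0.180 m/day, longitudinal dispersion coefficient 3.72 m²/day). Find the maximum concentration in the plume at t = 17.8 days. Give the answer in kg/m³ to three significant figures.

0.122 kg/m³

The peak of an instantaneous 1D plume sits at x = vt; there the Gaussian factor is 1 and C_max = M/(n_e·A·√(4πDt)), where n_e·A is the pore area the mass is dissolved in.
√(4πDt) = √(4π × 3.72 × 17.8) = 28.85 m, so C_max = 270/(0.41 × 187 × 28.85) = 0.122 kg/m³.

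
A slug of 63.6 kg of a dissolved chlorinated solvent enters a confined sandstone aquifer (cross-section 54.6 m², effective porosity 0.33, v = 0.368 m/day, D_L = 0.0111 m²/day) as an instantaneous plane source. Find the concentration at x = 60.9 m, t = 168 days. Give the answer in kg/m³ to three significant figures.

0.650 kg/m³

For an instantaneous plane source, C(x,t) = M/(n_e·A·√(4πDt)) · exp(−(x−vt)²/(4Dt)), with n_e·A the pore (flow) area.
Plume center vt = 0.368 × 168 = 61.824 m, so the well at 60.9 m is 0.924 m upgradient of the peak.
√(4πDt) = 4.841 m, giving peak height M/(n_e·A·√(4πDt)) = 63.6/(0.33 × 54.6 × 4.841) = 0.7291 kg/m³.
(x−vt)²/(4Dt) = (-0.924)²/(4 × 0.0111 × 168) = 0.1145; exp(−0.1145) = 0.8918.
C = 0.7291 × 0.8918 = 0.650 kg/m³.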